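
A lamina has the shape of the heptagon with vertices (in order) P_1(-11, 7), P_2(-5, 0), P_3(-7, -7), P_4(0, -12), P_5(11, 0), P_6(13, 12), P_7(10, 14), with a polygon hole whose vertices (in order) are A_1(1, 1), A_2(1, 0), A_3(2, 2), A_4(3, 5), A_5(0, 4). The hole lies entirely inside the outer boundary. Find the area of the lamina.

Outer boundary:
Apply the shoelace (surveyor's) formula: 2A = Σ (x_i·y_{i+1} − x_{i+1}·y_i), indices taken mod 7.
Σ = (35) + (35) + (84) + (132) + (132) + (62) + (224) = 704
Area = |Σ|/2 = 352.
Hole:
Cross-terms: -1, 2, 4, 12, -4  ⇒  Σ = 13
Area = |Σ|/2 = 6.5.
Net area = 352 − 6.5 = 345.5.

345.5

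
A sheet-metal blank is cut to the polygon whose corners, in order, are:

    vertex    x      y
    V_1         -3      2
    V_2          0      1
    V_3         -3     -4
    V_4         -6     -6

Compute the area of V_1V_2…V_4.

18

Cross-terms: -3, 3, -6, -30  ⇒  Σ = -36
Area = |Σ|/2 = 18.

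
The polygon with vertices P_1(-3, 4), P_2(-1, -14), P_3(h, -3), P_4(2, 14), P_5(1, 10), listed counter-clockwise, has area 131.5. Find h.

The doubled signed area Σ (x_i y_{i+1} − x_{i+1} y_i) is linear in h.
With h=0 it equals 95; the coefficient of h is 28 (from the two edges through P_3).
So 28·h + 95 = 2·131.5 = 263 ⇒ h = 6.

6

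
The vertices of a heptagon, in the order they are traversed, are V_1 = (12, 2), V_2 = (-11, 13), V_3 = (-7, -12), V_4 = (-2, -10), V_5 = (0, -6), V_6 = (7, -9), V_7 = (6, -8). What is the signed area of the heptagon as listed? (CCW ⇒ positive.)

303.5

Apply the shoelace formula: 2A = Σ (x_i·y_{i+1} − x_{i+1}·y_i), indices taken mod 7.
Σ = (178) + (223) + (46) + (12) + (42) + (-2) + (108) = 607
Signed area = Σ/2 = 303.5 (positive ⇒ counter-clockwise traversal).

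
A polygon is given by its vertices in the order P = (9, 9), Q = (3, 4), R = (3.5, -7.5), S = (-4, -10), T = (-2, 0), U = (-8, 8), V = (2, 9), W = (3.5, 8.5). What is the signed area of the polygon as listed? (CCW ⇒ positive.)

-138

P→Q: (9)(4) − (3)(9) = 9
Q→R: (3)(-7.5) − (3.5)(4) = -36.5
R→S: (3.5)(-10) − (-4)(-7.5) = -65
S→T: (-4)(0) − (-2)(-10) = -20
T→U: (-2)(8) − (-8)(0) = -16
U→V: (-8)(9) − (2)(8) = -88
V→W: (2)(8.5) − (3.5)(9) = -14.5
W→P: (3.5)(9) − (9)(8.5) = -45
Σ = -276
Signed area = Σ/2 = -138 (negative ⇒ clockwise traversal).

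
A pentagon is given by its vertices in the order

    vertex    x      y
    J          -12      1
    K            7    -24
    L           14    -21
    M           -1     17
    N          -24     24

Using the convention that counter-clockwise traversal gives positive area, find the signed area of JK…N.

Apply the shoelace (surveyor's) formula: 2A = Σ (x_i·y_{i+1} − x_{i+1}·y_i), indices taken mod 5.
Σ = (281) + (189) + (217) + (384) + (264) = 1335
Signed area = Σ/2 = 667.5 (positive ⇒ counter-clockwise traversal).

667.5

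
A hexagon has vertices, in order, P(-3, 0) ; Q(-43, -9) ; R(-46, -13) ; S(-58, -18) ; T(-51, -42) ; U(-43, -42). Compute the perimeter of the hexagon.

150

|PQ| = √((-40)² + (-9)²) = √1681 = 41
|QR| = √((-3)² + (-4)²) = √25 = 5
|RS| = √((-12)² + (-5)²) = √169 = 13
|ST| = √((7)² + (-24)²) = √625 = 25
|TU| = √((8)² + (0)²) = √64 = 8
|UP| = √((40)² + (42)²) = √3364 = 58
Perimeter = 41 + 5 + 13 + 25 + 8 + 58 = 150.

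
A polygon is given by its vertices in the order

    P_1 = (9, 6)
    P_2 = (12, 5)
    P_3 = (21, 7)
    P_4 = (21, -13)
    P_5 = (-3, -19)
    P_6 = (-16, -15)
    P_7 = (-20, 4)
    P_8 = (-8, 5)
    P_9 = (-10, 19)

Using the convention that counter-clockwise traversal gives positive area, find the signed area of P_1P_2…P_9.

-965

Cross-terms: -27, -21, -420, -438, -259, -364, -68, -102, -231  ⇒  Σ = -1930
Signed area = Σ/2 = -965 (negative ⇒ clockwise traversal).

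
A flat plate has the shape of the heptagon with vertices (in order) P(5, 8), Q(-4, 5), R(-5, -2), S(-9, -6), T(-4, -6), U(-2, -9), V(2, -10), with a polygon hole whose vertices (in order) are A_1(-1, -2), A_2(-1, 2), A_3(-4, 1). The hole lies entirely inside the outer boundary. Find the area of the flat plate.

124

Outer boundary:
Σ = (57) + (33) + (12) + (30) + (24) + (38) + (66) = 260
Area = |Σ|/2 = 130.
Hole:
Apply the shoelace formula: 2A = Σ (x_i·y_{i+1} − x_{i+1}·y_i), indices taken mod 3.
Σ = (-4) + (7) + (9) = 12
Area = |Σ|/2 = 6.
Net area = 130 − 6 = 124.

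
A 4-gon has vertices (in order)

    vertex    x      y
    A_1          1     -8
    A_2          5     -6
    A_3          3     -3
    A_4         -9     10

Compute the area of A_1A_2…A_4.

51

Apply the surveyor's formula: 2A = Σ (x_i·y_{i+1} − x_{i+1}·y_i), indices taken mod 4.
Cross-terms: 34, 3, 3, 62  ⇒  Σ = 102
Area = |Σ|/2 = 51.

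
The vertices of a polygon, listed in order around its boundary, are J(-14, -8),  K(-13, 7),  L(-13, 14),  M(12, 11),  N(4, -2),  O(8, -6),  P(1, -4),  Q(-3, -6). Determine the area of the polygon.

Cross-terms: -202, -91, -311, -68, -8, -26, -18, -60  ⇒  Σ = -784
Area = |Σ|/2 = 392.

392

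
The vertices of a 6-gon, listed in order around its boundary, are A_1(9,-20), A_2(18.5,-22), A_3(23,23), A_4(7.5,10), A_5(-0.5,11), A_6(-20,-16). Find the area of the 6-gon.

1010.25

Apply the shoelace formula: 2A = Σ (x_i·y_{i+1} − x_{i+1}·y_i), indices taken mod 6.
Σ = (172) + (931.5) + (57.5) + (87.5) + (228) + (544) = 2020.5
Area = |Σ|/2 = 1010.25.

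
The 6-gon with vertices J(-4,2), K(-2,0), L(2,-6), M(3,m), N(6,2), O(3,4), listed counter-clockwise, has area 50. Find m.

Write out the shoelace sum; only the two edges meeting at M involve m:
2·Area = [(2·m − 3·(-6)) + (3·2 − 6·m)] + 56
       = -4·m + 80 = 100
⇒ m = -5.

-5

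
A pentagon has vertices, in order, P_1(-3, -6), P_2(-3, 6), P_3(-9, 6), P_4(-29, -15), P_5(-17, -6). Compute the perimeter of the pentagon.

76

|P_1P_2| = √((0)² + (12)²) = √144 = 12
|P_2P_3| = √((-6)² + (0)²) = √36 = 6
|P_3P_4| = √((-20)² + (-21)²) = √841 = 29
|P_4P_5| = √((12)² + (9)²) = √225 = 15
|P_5P_1| = √((14)² + (0)²) = √196 = 14
Perimeter = 12 + 6 + 29 + 15 + 14 = 76.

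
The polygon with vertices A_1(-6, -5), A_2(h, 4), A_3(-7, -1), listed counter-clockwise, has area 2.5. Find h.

The doubled signed area Σ (x_i y_{i+1} − x_{i+1} y_i) is linear in h.
With h=0 it equals 33; the coefficient of h is 4 (from the two edges through A_2).
So 4·h + 33 = 2·2.5 = 5 ⇒ h = -7.

-7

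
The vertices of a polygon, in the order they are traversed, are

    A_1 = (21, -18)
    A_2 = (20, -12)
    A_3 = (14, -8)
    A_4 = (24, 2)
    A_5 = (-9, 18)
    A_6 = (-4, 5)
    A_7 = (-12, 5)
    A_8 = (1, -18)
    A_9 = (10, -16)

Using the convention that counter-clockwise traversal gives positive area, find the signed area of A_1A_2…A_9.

Σ = (108) + (8) + (220) + (450) + (27) + (40) + (211) + (164) + (156) = 1384
Signed area = Σ/2 = 692 (positive ⇒ counter-clockwise traversal).

692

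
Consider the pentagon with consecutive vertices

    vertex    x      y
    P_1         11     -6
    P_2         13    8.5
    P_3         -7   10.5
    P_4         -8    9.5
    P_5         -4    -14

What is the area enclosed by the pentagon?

Σ = (171.5) + (196) + (17.5) + (150) + (178) = 713
Area = |Σ|/2 = 356.5.

356.5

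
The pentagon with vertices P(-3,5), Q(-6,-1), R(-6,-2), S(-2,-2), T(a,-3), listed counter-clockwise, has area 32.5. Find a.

3

Write out the shoelace sum; only the two edges meeting at T involve a:
2·Area = [((-2)·(-3) − a·(-2)) + (a·5 − (-3)·(-3))] + 47
       = 7·a + 44 = 65
⇒ a = 3.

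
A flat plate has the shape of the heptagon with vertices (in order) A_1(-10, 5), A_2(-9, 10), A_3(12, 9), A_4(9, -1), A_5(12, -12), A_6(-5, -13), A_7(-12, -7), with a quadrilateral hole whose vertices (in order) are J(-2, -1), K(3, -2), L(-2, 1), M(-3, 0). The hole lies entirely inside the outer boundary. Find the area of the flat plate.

450

Outer boundary:
Σ = (-55) + (-201) + (-93) + (-96) + (-216) + (-121) + (-130) = -912
Area = |Σ|/2 = 456.
Hole:
Apply the surveyor's formula: 2A = Σ (x_i·y_{i+1} − x_{i+1}·y_i), indices taken mod 4.
J→K: (-2)(-2) − (3)(-1) = 7
K→L: (3)(1) − (-2)(-2) = -1
L→M: (-2)(0) − (-3)(1) = 3
M→J: (-3)(-1) − (-2)(0) = 3
Σ = 12
Area = |Σ|/2 = 6.
Net area = 456 − 6 = 450.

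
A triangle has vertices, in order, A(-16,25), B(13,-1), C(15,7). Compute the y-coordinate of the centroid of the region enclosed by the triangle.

Apply the shoelace (surveyor's) formula. First the cross-terms c_i = x_i·y_{i+1} − x_{i+1}·y_i:
  -309, 106, 487  ⇒  2A = 284, A = 142.
Then Σ (y_i + y_{i+1})·c_i = 8804, so ȳ = 8804 / (6·142) = 31/3.

31/3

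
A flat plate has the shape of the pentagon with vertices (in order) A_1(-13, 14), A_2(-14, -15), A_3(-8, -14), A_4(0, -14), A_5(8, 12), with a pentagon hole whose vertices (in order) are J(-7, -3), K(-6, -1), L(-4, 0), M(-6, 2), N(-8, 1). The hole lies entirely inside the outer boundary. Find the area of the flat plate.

Outer boundary:
Σ = (391) + (76) + (112) + (112) + (268) = 959
Area = |Σ|/2 = 479.5.
Hole:
Apply Gauss's area formula: 2A = Σ (x_i·y_{i+1} − x_{i+1}·y_i), indices taken mod 5.
J→K: (-7)(-1) − (-6)(-3) = -11
K→L: (-6)(0) − (-4)(-1) = -4
L→M: (-4)(2) − (-6)(0) = -8
M→N: (-6)(1) − (-8)(2) = 10
N→J: (-8)(-3) − (-7)(1) = 31
Σ = 18
Area = |Σ|/2 = 9.
Net area = 479.5 − 9 = 470.5.

470.5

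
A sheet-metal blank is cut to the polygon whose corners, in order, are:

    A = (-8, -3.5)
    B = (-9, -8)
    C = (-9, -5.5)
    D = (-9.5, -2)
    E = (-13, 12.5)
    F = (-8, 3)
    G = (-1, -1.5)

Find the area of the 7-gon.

Cross-terms: 32.5, -22.5, -34.25, -144.75, 61, 15, -8.5  ⇒  Σ = -101.5
Area = |Σ|/2 = 50.75.

50.75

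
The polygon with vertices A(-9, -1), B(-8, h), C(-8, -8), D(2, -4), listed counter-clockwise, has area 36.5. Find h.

The doubled signed area Σ (x_i y_{i+1} − x_{i+1} y_i) is linear in h.
With h=0 it equals 66; the coefficient of h is -1 (from the two edges through B).
So -1·h + 66 = 2·36.5 = 73 ⇒ h = -7.

-7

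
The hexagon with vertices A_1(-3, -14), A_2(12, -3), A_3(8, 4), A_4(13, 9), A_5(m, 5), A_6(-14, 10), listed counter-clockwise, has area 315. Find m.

0

Write out the shoelace sum; only the two edges meeting at A_5 involve m:
2·Area = [(13·5 − m·9) + (m·10 − (-14)·5)] + 495
       = 1·m + 630 = 630
⇒ m = 0.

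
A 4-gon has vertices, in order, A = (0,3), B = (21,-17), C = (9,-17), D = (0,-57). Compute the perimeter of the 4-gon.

|AB| = √((21)² + (-20)²) = √841 = 29
|BC| = √((-12)² + (0)²) = √144 = 12
|CD| = √((-9)² + (-40)²) = √1681 = 41
|DA| = √((0)² + (60)²) = √3600 = 60
Perimeter = 29 + 12 + 41 + 60 = 142.

142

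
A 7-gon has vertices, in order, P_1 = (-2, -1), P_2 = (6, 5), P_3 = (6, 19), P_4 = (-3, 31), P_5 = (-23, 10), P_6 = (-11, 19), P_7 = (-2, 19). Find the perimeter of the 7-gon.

112

|P_1P_2| = √((8)² + (6)²) = √100 = 10
|P_2P_3| = √((0)² + (14)²) = √196 = 14
|P_3P_4| = √((-9)² + (12)²) = √225 = 15
|P_4P_5| = √((-20)² + (-21)²) = √841 = 29
|P_5P_6| = √((12)² + (9)²) = √225 = 15
|P_6P_7| = √((9)² + (0)²) = √81 = 9
|P_7P_1| = √((0)² + (-20)²) = √400 = 20
Perimeter = 10 + 14 + 15 + 29 + 15 + 9 + 20 = 112.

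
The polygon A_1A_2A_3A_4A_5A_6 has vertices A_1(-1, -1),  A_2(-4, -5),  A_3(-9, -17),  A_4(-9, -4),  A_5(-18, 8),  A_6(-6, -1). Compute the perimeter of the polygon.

|A_1A_2| = √((-3)² + (-4)²) = √25 = 5
|A_2A_3| = √((-5)² + (-12)²) = √169 = 13
|A_3A_4| = √((0)² + (13)²) = √169 = 13
|A_4A_5| = √((-9)² + (12)²) = √225 = 15
|A_5A_6| = √((12)² + (-9)²) = √225 = 15
|A_6A_1| = √((5)² + (0)²) = √25 = 5
Perimeter = 5 + 13 + 13 + 15 + 15 + 5 = 66.

66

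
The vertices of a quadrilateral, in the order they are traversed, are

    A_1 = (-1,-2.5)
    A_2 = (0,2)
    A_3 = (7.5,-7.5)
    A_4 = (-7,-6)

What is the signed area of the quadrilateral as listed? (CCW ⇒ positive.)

-51.5

A_1→A_2: (-1)(2) − (0)(-2.5) = -2
A_2→A_3: (0)(-7.5) − (7.5)(2) = -15
A_3→A_4: (7.5)(-6) − (-7)(-7.5) = -97.5
A_4→A_1: (-7)(-2.5) − (-1)(-6) = 11.5
Σ = -103
Signed area = Σ/2 = -51.5 (negative ⇒ clockwise traversal).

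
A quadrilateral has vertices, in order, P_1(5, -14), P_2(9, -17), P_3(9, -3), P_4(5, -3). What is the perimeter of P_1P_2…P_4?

34

|P_1P_2| = √((4)² + (-3)²) = √25 = 5
|P_2P_3| = √((0)² + (14)²) = √196 = 14
|P_3P_4| = √((-4)² + (0)²) = √16 = 4
|P_4P_1| = √((0)² + (-11)²) = √121 = 11
Perimeter = 5 + 14 + 4 + 11 = 34.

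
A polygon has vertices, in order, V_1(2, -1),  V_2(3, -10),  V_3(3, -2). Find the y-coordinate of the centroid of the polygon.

-13/3

Apply the shoelace formula. First the cross-terms c_i = x_i·y_{i+1} − x_{i+1}·y_i:
  -17, 24, 1  ⇒  2A = 8, A = 4.
Then Σ (y_i + y_{i+1})·c_i = -104, so ȳ = -104 / (6·4) = -13/3.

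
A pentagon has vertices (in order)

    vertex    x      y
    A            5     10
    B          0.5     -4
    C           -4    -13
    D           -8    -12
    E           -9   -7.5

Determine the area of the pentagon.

Apply the shoelace formula: 2A = Σ (x_i·y_{i+1} − x_{i+1}·y_i), indices taken mod 5.
Σ = (-25) + (-22.5) + (-56) + (-48) + (-52.5) = -204
Area = |Σ|/2 = 102.

102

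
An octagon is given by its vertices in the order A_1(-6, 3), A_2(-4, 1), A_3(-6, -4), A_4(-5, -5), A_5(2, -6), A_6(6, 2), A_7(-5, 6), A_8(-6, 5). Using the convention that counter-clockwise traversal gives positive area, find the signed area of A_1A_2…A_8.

A_1→A_2: (-6)(1) − (-4)(3) = 6
A_2→A_3: (-4)(-4) − (-6)(1) = 22
A_3→A_4: (-6)(-5) − (-5)(-4) = 10
A_4→A_5: (-5)(-6) − (2)(-5) = 40
A_5→A_6: (2)(2) − (6)(-6) = 40
A_6→A_7: (6)(6) − (-5)(2) = 46
A_7→A_8: (-5)(5) − (-6)(6) = 11
A_8→A_1: (-6)(3) − (-6)(5) = 12
Σ = 187
Signed area = Σ/2 = 93.5 (positive ⇒ counter-clockwise traversal).

93.5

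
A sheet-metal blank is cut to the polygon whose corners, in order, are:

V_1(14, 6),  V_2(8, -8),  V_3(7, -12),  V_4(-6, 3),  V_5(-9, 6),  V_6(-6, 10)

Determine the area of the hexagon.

245

Σ = (-160) + (-40) + (-51) + (-9) + (-54) + (-176) = -490
Area = |Σ|/2 = 245.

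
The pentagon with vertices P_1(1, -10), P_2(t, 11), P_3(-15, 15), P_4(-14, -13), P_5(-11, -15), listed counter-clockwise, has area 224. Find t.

-13

The doubled signed area Σ (x_i y_{i+1} − x_{i+1} y_i) is linear in t.
With t=0 it equals 773; the coefficient of t is 25 (from the two edges through P_2).
So 25·t + 773 = 2·224 = 448 ⇒ t = -13.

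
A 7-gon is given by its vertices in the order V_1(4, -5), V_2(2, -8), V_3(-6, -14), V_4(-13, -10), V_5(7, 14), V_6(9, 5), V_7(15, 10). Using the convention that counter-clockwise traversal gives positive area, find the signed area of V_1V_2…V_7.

Cross-terms: -22, -76, -122, -112, -91, 15, -115  ⇒  Σ = -523
Signed area = Σ/2 = -261.5 (negative ⇒ clockwise traversal).

-261.5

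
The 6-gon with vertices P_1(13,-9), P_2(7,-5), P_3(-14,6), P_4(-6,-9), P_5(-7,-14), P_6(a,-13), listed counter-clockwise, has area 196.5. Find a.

The doubled signed area Σ (x_i y_{i+1} − x_{i+1} y_i) is linear in a.
With a=0 it equals 413; the coefficient of a is 5 (from the two edges through P_6).
So 5·a + 413 = 2·196.5 = 393 ⇒ a = -4.

-4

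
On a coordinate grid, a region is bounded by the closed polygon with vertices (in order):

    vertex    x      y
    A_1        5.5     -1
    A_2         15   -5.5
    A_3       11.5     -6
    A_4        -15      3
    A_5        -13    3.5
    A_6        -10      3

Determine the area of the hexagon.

A_1→A_2: (5.5)(-5.5) − (15)(-1) = -15.25
A_2→A_3: (15)(-6) − (11.5)(-5.5) = -26.75
A_3→A_4: (11.5)(3) − (-15)(-6) = -55.5
A_4→A_5: (-15)(3.5) − (-13)(3) = -13.5
A_5→A_6: (-13)(3) − (-10)(3.5) = -4
A_6→A_1: (-10)(-1) − (5.5)(3) = -6.5
Σ = -121.5
Area = |Σ|/2 = 60.75.

60.75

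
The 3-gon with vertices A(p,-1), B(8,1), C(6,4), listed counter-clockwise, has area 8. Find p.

4

Write out the shoelace sum; only the two edges meeting at A involve p:
2·Area = [(6·(-1) − p·4) + (p·1 − 8·(-1))] + 26
       = -3·p + 28 = 16
⇒ p = 4.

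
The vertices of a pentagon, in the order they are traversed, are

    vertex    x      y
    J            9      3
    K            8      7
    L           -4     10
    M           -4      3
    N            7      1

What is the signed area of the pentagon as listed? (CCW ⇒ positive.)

Σ = (39) + (108) + (28) + (-25) + (12) = 162
Signed area = Σ/2 = 81 (positive ⇒ counter-clockwise traversal).

81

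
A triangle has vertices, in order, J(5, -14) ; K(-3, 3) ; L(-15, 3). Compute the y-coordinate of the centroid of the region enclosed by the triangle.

-8/3

Apply Gauss's area formula. First the cross-terms c_i = x_i·y_{i+1} − x_{i+1}·y_i:
  -27, 36, 195  ⇒  2A = 204, A = 102.
Then Σ (y_i + y_{i+1})·c_i = -1632, so ȳ = -1632 / (6·102) = -8/3.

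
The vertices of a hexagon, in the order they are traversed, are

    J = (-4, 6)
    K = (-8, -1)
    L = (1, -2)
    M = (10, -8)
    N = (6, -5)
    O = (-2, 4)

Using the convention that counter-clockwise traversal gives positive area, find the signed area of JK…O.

Apply the shoelace formula: 2A = Σ (x_i·y_{i+1} − x_{i+1}·y_i), indices taken mod 6.
Cross-terms: 52, 17, 12, -2, 14, 4  ⇒  Σ = 97
Signed area = Σ/2 = 48.5 (positive ⇒ counter-clockwise traversal).

48.5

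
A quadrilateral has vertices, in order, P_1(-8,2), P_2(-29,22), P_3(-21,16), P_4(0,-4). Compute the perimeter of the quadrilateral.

78

|P_1P_2| = √((-21)² + (20)²) = √841 = 29
|P_2P_3| = √((8)² + (-6)²) = √100 = 10
|P_3P_4| = √((21)² + (-20)²) = √841 = 29
|P_4P_1| = √((-8)² + (6)²) = √100 = 10
Perimeter = 29 + 10 + 29 + 10 = 78.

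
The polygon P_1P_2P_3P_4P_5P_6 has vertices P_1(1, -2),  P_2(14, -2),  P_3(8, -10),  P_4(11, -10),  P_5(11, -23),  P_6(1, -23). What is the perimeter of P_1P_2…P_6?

|P_1P_2| = √((13)² + (0)²) = √169 = 13
|P_2P_3| = √((-6)² + (-8)²) = √100 = 10
|P_3P_4| = √((3)² + (0)²) = √9 = 3
|P_4P_5| = √((0)² + (-13)²) = √169 = 13
|P_5P_6| = √((-10)² + (0)²) = √100 = 10
|P_6P_1| = √((0)² + (21)²) = √441 = 21
Perimeter = 13 + 10 + 3 + 13 + 10 + 21 = 70.

70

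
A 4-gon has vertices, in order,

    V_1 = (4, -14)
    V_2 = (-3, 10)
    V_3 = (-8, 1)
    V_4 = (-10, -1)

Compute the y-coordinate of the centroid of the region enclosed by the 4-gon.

Apply the surveyor's formula. First the cross-terms c_i = x_i·y_{i+1} − x_{i+1}·y_i:
  -2, 77, 18, 144  ⇒  2A = 237, A = 118.5.
Then Σ (y_i + y_{i+1})·c_i = -1305, so ȳ = -1305 / (6·118.5) = -145/79.

-145/79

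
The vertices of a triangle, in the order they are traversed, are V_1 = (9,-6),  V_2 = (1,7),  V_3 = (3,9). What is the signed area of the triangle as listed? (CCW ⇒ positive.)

-21

Apply Gauss's area formula: 2A = Σ (x_i·y_{i+1} − x_{i+1}·y_i), indices taken mod 3.
Σ = (69) + (-12) + (-99) = -42
Signed area = Σ/2 = -21 (negative ⇒ clockwise traversal).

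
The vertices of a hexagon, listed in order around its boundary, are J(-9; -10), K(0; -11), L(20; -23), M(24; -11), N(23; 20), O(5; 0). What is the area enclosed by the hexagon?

617

Apply the shoelace (surveyor's) formula: 2A = Σ (x_i·y_{i+1} − x_{i+1}·y_i), indices taken mod 6.
Σ = (99) + (220) + (332) + (733) + (-100) + (-50) = 1234
Area = |Σ|/2 = 617.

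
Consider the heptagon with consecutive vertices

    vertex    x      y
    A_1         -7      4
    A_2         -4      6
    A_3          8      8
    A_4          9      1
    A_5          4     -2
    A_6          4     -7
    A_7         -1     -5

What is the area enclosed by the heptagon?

139

Apply Gauss's area formula: 2A = Σ (x_i·y_{i+1} − x_{i+1}·y_i), indices taken mod 7.
A_1→A_2: (-7)(6) − (-4)(4) = -26
A_2→A_3: (-4)(8) − (8)(6) = -80
A_3→A_4: (8)(1) − (9)(8) = -64
A_4→A_5: (9)(-2) − (4)(1) = -22
A_5→A_6: (4)(-7) − (4)(-2) = -20
A_6→A_7: (4)(-5) − (-1)(-7) = -27
A_7→A_1: (-1)(4) − (-7)(-5) = -39
Σ = -278
Area = |Σ|/2 = 139.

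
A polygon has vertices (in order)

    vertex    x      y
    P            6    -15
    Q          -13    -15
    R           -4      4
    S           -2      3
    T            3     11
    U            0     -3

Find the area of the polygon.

Apply the shoelace (surveyor's) formula: 2A = Σ (x_i·y_{i+1} − x_{i+1}·y_i), indices taken mod 6.
P→Q: (6)(-15) − (-13)(-15) = -285
Q→R: (-13)(4) − (-4)(-15) = -112
R→S: (-4)(3) − (-2)(4) = -4
S→T: (-2)(11) − (3)(3) = -31
T→U: (3)(-3) − (0)(11) = -9
U→P: (0)(-15) − (6)(-3) = 18
Σ = -423
Area = |Σ|/2 = 211.5.

211.5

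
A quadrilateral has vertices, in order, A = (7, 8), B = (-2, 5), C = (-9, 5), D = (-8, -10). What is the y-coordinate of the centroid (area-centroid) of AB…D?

39/74

Apply the surveyor's formula. First the cross-terms c_i = x_i·y_{i+1} − x_{i+1}·y_i:
  51, 35, 130, 6  ⇒  2A = 222, A = 111.
Then Σ (y_i + y_{i+1})·c_i = 351, so ȳ = 351 / (6·111) = 39/74.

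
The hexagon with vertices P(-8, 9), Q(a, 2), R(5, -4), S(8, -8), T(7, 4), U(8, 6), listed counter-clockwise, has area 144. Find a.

Write out the shoelace sum; only the two edges meeting at Q involve a:
2·Area = [((-8)·2 − a·9) + (a·(-4) − 5·2)] + 210
       = -13·a + 184 = 288
⇒ a = -8.

-8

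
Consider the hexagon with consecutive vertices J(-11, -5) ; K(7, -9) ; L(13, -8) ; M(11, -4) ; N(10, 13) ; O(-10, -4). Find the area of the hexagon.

255

Σ = (134) + (61) + (36) + (183) + (90) + (6) = 510
Area = |Σ|/2 = 255.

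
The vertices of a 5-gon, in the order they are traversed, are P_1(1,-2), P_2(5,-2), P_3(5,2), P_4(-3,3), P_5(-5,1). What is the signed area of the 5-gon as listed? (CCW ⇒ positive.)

35

Σ = (8) + (20) + (21) + (12) + (9) = 70
Signed area = Σ/2 = 35 (positive ⇒ counter-clockwise traversal).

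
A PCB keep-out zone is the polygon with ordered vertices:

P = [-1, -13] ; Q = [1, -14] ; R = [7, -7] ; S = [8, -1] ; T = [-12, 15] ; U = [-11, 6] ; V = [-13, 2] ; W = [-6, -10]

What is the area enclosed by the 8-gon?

Apply the surveyor's formula: 2A = Σ (x_i·y_{i+1} − x_{i+1}·y_i), indices taken mod 8.
Σ = (27) + (91) + (49) + (108) + (93) + (56) + (142) + (68) = 634
Area = |Σ|/2 = 317.

317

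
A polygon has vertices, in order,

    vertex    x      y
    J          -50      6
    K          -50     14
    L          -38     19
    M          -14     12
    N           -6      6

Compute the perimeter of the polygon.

100

|JK| = √((0)² + (8)²) = √64 = 8
|KL| = √((12)² + (5)²) = √169 = 13
|LM| = √((24)² + (-7)²) = √625 = 25
|MN| = √((8)² + (-6)²) = √100 = 10
|NJ| = √((-44)² + (0)²) = √1936 = 44
Perimeter = 8 + 13 + 25 + 10 + 44 = 100.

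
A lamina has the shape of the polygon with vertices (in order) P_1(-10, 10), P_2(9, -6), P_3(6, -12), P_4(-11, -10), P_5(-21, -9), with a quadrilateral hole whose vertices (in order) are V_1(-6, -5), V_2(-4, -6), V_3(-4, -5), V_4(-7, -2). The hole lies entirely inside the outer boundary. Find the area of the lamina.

Outer boundary:
Apply Gauss's area formula: 2A = Σ (x_i·y_{i+1} − x_{i+1}·y_i), indices taken mod 5.
P_1→P_2: (-10)(-6) − (9)(10) = -30
P_2→P_3: (9)(-12) − (6)(-6) = -72
P_3→P_4: (6)(-10) − (-11)(-12) = -192
P_4→P_5: (-11)(-9) − (-21)(-10) = -111
P_5→P_1: (-21)(10) − (-10)(-9) = -300
Σ = -705
Area = |Σ|/2 = 352.5.
Hole:
Apply the shoelace formula: 2A = Σ (x_i·y_{i+1} − x_{i+1}·y_i), indices taken mod 4.
V_1→V_2: (-6)(-6) − (-4)(-5) = 16
V_2→V_3: (-4)(-5) − (-4)(-6) = -4
V_3→V_4: (-4)(-2) − (-7)(-5) = -27
V_4→V_1: (-7)(-5) − (-6)(-2) = 23
Σ = 8
Area = |Σ|/2 = 4.
Net area = 352.5 − 4 = 348.5.

348.5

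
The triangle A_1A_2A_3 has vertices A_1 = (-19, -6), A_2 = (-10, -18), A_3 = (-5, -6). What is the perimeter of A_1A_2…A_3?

|A_1A_2| = √((9)² + (-12)²) = √225 = 15
|A_2A_3| = √((5)² + (12)²) = √169 = 13
|A_3A_1| = √((-14)² + (0)²) = √196 = 14
Perimeter = 15 + 13 + 14 = 42.

42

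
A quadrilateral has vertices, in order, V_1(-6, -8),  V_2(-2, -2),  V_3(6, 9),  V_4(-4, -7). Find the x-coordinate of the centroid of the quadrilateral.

-16/13

Apply the shoelace (surveyor's) formula. First the cross-terms c_i = x_i·y_{i+1} − x_{i+1}·y_i:
  -4, -6, -6, -10  ⇒  2A = -26, A = -13.
Then Σ (x_i + x_{i+1})·c_i = 96, so x̄ = 96 / (6·(-13)) = -16/13.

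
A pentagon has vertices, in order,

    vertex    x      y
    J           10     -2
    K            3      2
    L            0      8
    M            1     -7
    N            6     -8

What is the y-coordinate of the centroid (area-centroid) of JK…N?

-479/216

Apply the shoelace formula. First the cross-terms c_i = x_i·y_{i+1} − x_{i+1}·y_i:
  26, 24, -8, 34, 68  ⇒  2A = 144, A = 72.
Then Σ (y_i + y_{i+1})·c_i = -958, so ȳ = -958 / (6·72) = -479/216.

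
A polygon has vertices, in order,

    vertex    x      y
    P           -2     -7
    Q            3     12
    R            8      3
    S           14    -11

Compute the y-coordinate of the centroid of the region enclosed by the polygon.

-94/51

Apply the shoelace (surveyor's) formula. First the cross-terms c_i = x_i·y_{i+1} − x_{i+1}·y_i:
  -3, -87, -130, -120  ⇒  2A = -340, A = -170.
Then Σ (y_i + y_{i+1})·c_i = 1880, so ȳ = 1880 / (6·(-170)) = -94/51.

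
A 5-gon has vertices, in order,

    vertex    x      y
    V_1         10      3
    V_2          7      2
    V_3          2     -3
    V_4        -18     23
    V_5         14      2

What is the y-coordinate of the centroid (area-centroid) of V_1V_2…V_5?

898/111

Apply the surveyor's formula. First the cross-terms c_i = x_i·y_{i+1} − x_{i+1}·y_i:
  -1, -25, -8, -358, 22  ⇒  2A = -370, A = -185.
Then Σ (y_i + y_{i+1})·c_i = -8980, so ȳ = -8980 / (6·(-185)) = 898/111.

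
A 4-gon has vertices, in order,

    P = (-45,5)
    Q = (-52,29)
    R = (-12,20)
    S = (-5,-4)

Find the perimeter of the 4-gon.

|PQ| = √((-7)² + (24)²) = √625 = 25
|QR| = √((40)² + (-9)²) = √1681 = 41
|RS| = √((7)² + (-24)²) = √625 = 25
|SP| = √((-40)² + (9)²) = √1681 = 41
Perimeter = 25 + 41 + 25 + 41 = 132.

132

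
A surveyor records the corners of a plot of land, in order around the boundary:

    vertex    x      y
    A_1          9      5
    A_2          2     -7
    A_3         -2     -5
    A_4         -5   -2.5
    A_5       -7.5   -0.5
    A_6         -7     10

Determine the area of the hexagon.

168.375

Apply Gauss's area formula: 2A = Σ (x_i·y_{i+1} − x_{i+1}·y_i), indices taken mod 6.
A_1→A_2: (9)(-7) − (2)(5) = -73
A_2→A_3: (2)(-5) − (-2)(-7) = -24
A_3→A_4: (-2)(-2.5) − (-5)(-5) = -20
A_4→A_5: (-5)(-0.5) − (-7.5)(-2.5) = -16.25
A_5→A_6: (-7.5)(10) − (-7)(-0.5) = -78.5
A_6→A_1: (-7)(5) − (9)(10) = -125
Σ = -336.75
Area = |Σ|/2 = 168.375.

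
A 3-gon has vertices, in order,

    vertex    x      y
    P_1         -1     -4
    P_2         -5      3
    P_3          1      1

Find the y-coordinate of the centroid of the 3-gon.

0

Apply the shoelace (surveyor's) formula. First the cross-terms c_i = x_i·y_{i+1} − x_{i+1}·y_i:
  -23, -8, -3  ⇒  2A = -34, A = -17.
Then Σ (y_i + y_{i+1})·c_i = 0, so ȳ = 0 / (6·(-17)) = 0.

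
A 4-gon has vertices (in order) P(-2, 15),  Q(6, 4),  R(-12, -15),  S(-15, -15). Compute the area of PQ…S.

220

Cross-terms: -98, -42, -45, -255  ⇒  Σ = -440
Area = |Σ|/2 = 220.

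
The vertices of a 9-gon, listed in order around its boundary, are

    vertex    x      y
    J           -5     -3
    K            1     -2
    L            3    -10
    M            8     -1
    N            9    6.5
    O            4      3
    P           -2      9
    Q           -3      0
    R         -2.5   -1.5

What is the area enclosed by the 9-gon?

Apply Gauss's area formula: 2A = Σ (x_i·y_{i+1} − x_{i+1}·y_i), indices taken mod 9.
Cross-terms: 13, -4, 77, 61, 1, 42, 27, 4.5, 0  ⇒  Σ = 221.5
Area = |Σ|/2 = 110.75.

110.75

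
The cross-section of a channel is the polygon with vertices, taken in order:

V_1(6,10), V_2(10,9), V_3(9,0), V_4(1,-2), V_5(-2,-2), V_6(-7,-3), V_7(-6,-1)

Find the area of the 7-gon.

V_1→V_2: (6)(9) − (10)(10) = -46
V_2→V_3: (10)(0) − (9)(9) = -81
V_3→V_4: (9)(-2) − (1)(0) = -18
V_4→V_5: (1)(-2) − (-2)(-2) = -6
V_5→V_6: (-2)(-3) − (-7)(-2) = -8
V_6→V_7: (-7)(-1) − (-6)(-3) = -11
V_7→V_1: (-6)(10) − (6)(-1) = -54
Σ = -224
Area = |Σ|/2 = 112.

112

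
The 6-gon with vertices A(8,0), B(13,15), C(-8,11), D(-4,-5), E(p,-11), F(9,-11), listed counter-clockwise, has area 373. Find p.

The doubled signed area Σ (x_i y_{i+1} − x_{i+1} y_i) is linear in p.
With p=0 it equals 698; the coefficient of p is -6 (from the two edges through E).
So -6·p + 698 = 2·373 = 746 ⇒ p = -8.

-8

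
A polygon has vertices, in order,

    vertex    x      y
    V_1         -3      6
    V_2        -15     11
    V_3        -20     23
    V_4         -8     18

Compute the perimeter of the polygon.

|V_1V_2| = √((-12)² + (5)²) = √169 = 13
|V_2V_3| = √((-5)² + (12)²) = √169 = 13
|V_3V_4| = √((12)² + (-5)²) = √169 = 13
|V_4V_1| = √((5)² + (-12)²) = √169 = 13
Perimeter = 13 + 13 + 13 + 13 = 52.

52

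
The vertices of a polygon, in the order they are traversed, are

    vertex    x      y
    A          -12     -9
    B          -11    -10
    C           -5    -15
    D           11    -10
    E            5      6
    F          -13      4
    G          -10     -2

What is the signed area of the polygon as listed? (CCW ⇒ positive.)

348.5

Σ = (21) + (115) + (215) + (116) + (98) + (66) + (66) = 697
Signed area = Σ/2 = 348.5 (positive ⇒ counter-clockwise traversal).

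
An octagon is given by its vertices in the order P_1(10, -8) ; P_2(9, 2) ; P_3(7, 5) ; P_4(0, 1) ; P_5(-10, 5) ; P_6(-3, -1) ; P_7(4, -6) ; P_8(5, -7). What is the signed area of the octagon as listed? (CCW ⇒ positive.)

Cross-terms: 92, 31, 7, 10, 25, 22, 2, 30  ⇒  Σ = 219
Signed area = Σ/2 = 109.5 (positive ⇒ counter-clockwise traversal).

109.5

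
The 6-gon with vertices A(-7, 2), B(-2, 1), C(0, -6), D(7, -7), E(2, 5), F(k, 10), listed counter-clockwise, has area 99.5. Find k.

-3

The doubled signed area Σ (x_i y_{i+1} − x_{i+1} y_i) is linear in k.
With k=0 it equals 190; the coefficient of k is -3 (from the two edges through F).
So -3·k + 190 = 2·99.5 = 199 ⇒ k = -3.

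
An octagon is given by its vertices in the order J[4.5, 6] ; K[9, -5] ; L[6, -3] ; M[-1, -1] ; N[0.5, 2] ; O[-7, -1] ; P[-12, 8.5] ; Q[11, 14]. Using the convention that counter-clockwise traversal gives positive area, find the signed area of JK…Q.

-200.25

Cross-terms: -76.5, 3, -9, -1.5, 13.5, -71.5, -261.5, 3  ⇒  Σ = -400.5
Signed area = Σ/2 = -200.25 (negative ⇒ clockwise traversal).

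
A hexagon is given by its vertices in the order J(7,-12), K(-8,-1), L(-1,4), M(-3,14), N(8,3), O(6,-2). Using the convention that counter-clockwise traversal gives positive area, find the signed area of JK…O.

-175.5

Σ = (-103) + (-33) + (-2) + (-121) + (-34) + (-58) = -351
Signed area = Σ/2 = -175.5 (negative ⇒ clockwise traversal).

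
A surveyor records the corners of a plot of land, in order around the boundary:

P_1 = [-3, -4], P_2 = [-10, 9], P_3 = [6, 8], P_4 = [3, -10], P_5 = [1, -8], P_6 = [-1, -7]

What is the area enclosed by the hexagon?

Apply the shoelace (surveyor's) formula: 2A = Σ (x_i·y_{i+1} − x_{i+1}·y_i), indices taken mod 6.
Σ = (-67) + (-134) + (-84) + (-14) + (-15) + (-17) = -331
Area = |Σ|/2 = 165.5.

165.5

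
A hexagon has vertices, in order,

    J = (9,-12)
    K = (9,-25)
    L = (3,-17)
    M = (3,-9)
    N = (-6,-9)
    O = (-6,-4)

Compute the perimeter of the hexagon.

|JK| = √((0)² + (-13)²) = √169 = 13
|KL| = √((-6)² + (8)²) = √100 = 10
|LM| = √((0)² + (8)²) = √64 = 8
|MN| = √((-9)² + (0)²) = √81 = 9
|NO| = √((0)² + (5)²) = √25 = 5
|OJ| = √((15)² + (-8)²) = √289 = 17
Perimeter = 13 + 10 + 8 + 9 + 5 + 17 = 62.

62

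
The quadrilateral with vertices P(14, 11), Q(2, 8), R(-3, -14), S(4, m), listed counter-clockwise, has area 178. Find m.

-10

Write out the shoelace sum; only the two edges meeting at S involve m:
2·Area = [((-3)·m − 4·(-14)) + (4·11 − 14·m)] + 86
       = -17·m + 186 = 356
⇒ m = -10.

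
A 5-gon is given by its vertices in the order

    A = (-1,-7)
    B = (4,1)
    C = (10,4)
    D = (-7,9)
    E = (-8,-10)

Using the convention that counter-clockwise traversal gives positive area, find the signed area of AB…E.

Apply the shoelace (surveyor's) formula: 2A = Σ (x_i·y_{i+1} − x_{i+1}·y_i), indices taken mod 5.
Cross-terms: 27, 6, 118, 142, 46  ⇒  Σ = 339
Signed area = Σ/2 = 169.5 (positive ⇒ counter-clockwise traversal).

169.5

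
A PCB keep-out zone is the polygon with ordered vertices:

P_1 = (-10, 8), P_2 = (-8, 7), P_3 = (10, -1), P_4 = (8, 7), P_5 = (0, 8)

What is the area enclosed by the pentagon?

77

Σ = (-6) + (-62) + (78) + (64) + (80) = 154
Area = |Σ|/2 = 77.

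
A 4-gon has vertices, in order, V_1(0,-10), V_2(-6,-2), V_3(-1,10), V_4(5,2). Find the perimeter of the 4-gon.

46

|V_1V_2| = √((-6)² + (8)²) = √100 = 10
|V_2V_3| = √((5)² + (12)²) = √169 = 13
|V_3V_4| = √((6)² + (-8)²) = √100 = 10
|V_4V_1| = √((-5)² + (-12)²) = √169 = 13
Perimeter = 10 + 13 + 10 + 13 = 46.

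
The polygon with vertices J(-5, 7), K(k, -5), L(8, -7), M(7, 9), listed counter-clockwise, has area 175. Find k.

Write out the shoelace sum; only the two edges meeting at K involve k:
2·Area = [((-5)·(-5) − k·7) + (k·(-7) − 8·(-5))] + 215
       = -14·k + 280 = 350
⇒ k = -5.

-5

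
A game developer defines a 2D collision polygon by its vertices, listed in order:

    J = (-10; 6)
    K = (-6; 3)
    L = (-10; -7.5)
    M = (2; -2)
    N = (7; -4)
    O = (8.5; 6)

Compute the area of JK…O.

154.5

Apply the surveyor's formula: 2A = Σ (x_i·y_{i+1} − x_{i+1}·y_i), indices taken mod 6.
Σ = (6) + (75) + (35) + (6) + (76) + (111) = 309
Area = |Σ|/2 = 154.5.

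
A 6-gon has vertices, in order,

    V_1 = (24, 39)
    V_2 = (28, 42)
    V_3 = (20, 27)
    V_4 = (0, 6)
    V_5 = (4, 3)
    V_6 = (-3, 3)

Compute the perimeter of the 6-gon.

|V_1V_2| = √((4)² + (3)²) = √25 = 5
|V_2V_3| = √((-8)² + (-15)²) = √289 = 17
|V_3V_4| = √((-20)² + (-21)²) = √841 = 29
|V_4V_5| = √((4)² + (-3)²) = √25 = 5
|V_5V_6| = √((-7)² + (0)²) = √49 = 7
|V_6V_1| = √((27)² + (36)²) = √2025 = 45
Perimeter = 5 + 17 + 29 + 5 + 7 + 45 = 108.

108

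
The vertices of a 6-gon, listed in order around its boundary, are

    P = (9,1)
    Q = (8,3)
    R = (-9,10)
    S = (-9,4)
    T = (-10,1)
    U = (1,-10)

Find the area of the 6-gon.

200.5

Apply the surveyor's formula: 2A = Σ (x_i·y_{i+1} − x_{i+1}·y_i), indices taken mod 6.
P→Q: (9)(3) − (8)(1) = 19
Q→R: (8)(10) − (-9)(3) = 107
R→S: (-9)(4) − (-9)(10) = 54
S→T: (-9)(1) − (-10)(4) = 31
T→U: (-10)(-10) − (1)(1) = 99
U→P: (1)(1) − (9)(-10) = 91
Σ = 401
Area = |Σ|/2 = 200.5.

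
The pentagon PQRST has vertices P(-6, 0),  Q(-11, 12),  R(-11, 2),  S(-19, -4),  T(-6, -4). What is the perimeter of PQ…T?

|PQ| = √((-5)² + (12)²) = √169 = 13
|QR| = √((0)² + (-10)²) = √100 = 10
|RS| = √((-8)² + (-6)²) = √100 = 10
|ST| = √((13)² + (0)²) = √169 = 13
|TP| = √((0)² + (4)²) = √16 = 4
Perimeter = 13 + 10 + 10 + 13 + 4 = 50.

50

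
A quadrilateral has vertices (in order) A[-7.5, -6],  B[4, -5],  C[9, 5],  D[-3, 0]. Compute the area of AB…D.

79.75

Cross-terms: 61.5, 65, 15, 18  ⇒  Σ = 159.5
Area = |Σ|/2 = 79.75.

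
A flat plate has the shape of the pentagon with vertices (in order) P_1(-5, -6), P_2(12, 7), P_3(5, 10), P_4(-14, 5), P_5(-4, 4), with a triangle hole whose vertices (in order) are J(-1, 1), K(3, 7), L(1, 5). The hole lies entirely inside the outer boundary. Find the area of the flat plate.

Outer boundary:
Apply the shoelace formula: 2A = Σ (x_i·y_{i+1} − x_{i+1}·y_i), indices taken mod 5.
Cross-terms: 37, 85, 165, -36, 44  ⇒  Σ = 295
Area = |Σ|/2 = 147.5.
Hole:
Σ = (-10) + (8) + (6) = 4
Area = |Σ|/2 = 2.
Net area = 147.5 − 2 = 145.5.

145.5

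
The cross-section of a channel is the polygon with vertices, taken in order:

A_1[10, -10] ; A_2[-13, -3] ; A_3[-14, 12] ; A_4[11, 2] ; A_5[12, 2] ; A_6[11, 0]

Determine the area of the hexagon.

326

A_1→A_2: (10)(-3) − (-13)(-10) = -160
A_2→A_3: (-13)(12) − (-14)(-3) = -198
A_3→A_4: (-14)(2) − (11)(12) = -160
A_4→A_5: (11)(2) − (12)(2) = -2
A_5→A_6: (12)(0) − (11)(2) = -22
A_6→A_1: (11)(-10) − (10)(0) = -110
Σ = -652
Area = |Σ|/2 = 326.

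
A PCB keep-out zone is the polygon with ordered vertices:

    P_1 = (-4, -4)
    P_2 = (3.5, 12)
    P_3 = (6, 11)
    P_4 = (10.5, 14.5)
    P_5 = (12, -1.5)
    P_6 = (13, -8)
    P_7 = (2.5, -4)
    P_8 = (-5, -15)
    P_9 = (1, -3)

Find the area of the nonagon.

218.875

Σ = (-34) + (-33.5) + (-28.5) + (-189.75) + (-76.5) + (-32) + (-57.5) + (30) + (-16) = -437.75
Area = |Σ|/2 = 218.875.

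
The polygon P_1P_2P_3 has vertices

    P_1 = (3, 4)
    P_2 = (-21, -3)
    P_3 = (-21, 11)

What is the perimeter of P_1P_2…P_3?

64

|P_1P_2| = √((-24)² + (-7)²) = √625 = 25
|P_2P_3| = √((0)² + (14)²) = √196 = 14
|P_3P_1| = √((24)² + (-7)²) = √625 = 25
Perimeter = 25 + 14 + 25 = 64.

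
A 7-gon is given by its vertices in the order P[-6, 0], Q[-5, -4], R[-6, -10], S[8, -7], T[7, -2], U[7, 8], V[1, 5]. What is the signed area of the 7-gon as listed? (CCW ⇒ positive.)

Cross-terms: 24, 26, 122, 33, 70, 27, 30  ⇒  Σ = 332
Signed area = Σ/2 = 166 (positive ⇒ counter-clockwise traversal).

166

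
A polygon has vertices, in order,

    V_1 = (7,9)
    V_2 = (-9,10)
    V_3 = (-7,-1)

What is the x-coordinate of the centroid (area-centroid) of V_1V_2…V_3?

-3

Apply the surveyor's formula. First the cross-terms c_i = x_i·y_{i+1} − x_{i+1}·y_i:
  151, 79, -56  ⇒  2A = 174, A = 87.
Then Σ (x_i + x_{i+1})·c_i = -1566, so x̄ = -1566 / (6·87) = -3.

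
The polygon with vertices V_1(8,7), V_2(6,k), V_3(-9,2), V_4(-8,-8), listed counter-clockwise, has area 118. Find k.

Write out the shoelace sum; only the two edges meeting at V_2 involve k:
2·Area = [(8·k − 6·7) + (6·2 − (-9)·k)] + 96
       = 17·k + 66 = 236
⇒ k = 10.

10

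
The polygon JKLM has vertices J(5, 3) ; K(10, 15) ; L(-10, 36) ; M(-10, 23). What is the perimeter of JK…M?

|JK| = √((5)² + (12)²) = √169 = 13
|KL| = √((-20)² + (21)²) = √841 = 29
|LM| = √((0)² + (-13)²) = √169 = 13
|MJ| = √((15)² + (-20)²) = √625 = 25
Perimeter = 13 + 29 + 13 + 25 = 80.

80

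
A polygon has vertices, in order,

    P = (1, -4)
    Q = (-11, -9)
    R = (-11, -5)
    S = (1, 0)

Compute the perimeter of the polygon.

34

|PQ| = √((-12)² + (-5)²) = √169 = 13
|QR| = √((0)² + (4)²) = √16 = 4
|RS| = √((12)² + (5)²) = √169 = 13
|SP| = √((0)² + (-4)²) = √16 = 4
Perimeter = 13 + 4 + 13 + 4 = 34.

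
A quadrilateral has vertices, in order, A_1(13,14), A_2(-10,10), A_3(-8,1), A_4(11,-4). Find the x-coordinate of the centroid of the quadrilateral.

217/81

Apply the shoelace (surveyor's) formula. First the cross-terms c_i = x_i·y_{i+1} − x_{i+1}·y_i:
  270, 70, 21, 206  ⇒  2A = 567, A = 283.5.
Then Σ (x_i + x_{i+1})·c_i = 4557, so x̄ = 4557 / (6·283.5) = 217/81.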